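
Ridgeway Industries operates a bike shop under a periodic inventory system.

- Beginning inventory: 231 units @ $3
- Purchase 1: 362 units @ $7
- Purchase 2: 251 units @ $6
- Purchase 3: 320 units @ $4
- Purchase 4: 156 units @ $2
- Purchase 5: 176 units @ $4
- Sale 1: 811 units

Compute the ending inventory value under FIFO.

Ending inventory = $2,494

Sale 1 (811) [FIFO — oldest first]: 231 @ $3 + 362 @ $7 + 218 @ $6 = $4,535
Ending inventory: 33 @ $6 + 320 @ $4 + 156 @ $2 + 176 @ $4 = $2,494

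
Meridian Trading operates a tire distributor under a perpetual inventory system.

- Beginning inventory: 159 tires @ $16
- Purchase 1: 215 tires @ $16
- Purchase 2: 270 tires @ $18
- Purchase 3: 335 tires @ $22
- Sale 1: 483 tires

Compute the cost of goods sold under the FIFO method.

COGS = $7,946

Sale 1 (483) [FIFO — oldest first]: 159 @ $16 + 215 @ $16 + 109 @ $18 = $7,946
Ending inventory: 161 @ $18 + 335 @ $22 = $10,268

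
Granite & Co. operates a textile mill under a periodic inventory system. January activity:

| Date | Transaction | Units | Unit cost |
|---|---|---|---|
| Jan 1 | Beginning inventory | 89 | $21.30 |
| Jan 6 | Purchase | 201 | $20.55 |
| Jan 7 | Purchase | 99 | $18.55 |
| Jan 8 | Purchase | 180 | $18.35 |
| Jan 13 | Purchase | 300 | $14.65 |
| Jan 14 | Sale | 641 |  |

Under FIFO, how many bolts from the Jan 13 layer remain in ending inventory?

228

Jan 14, 641 sold [FIFO — oldest first]: 89 @ $21.30 + 201 @ $20.55 + 99 @ $18.55 + 180 @ $18.35 + 72 @ $14.65 = $12,220.50
Ending inventory: 228 @ $14.65 = $3,340.20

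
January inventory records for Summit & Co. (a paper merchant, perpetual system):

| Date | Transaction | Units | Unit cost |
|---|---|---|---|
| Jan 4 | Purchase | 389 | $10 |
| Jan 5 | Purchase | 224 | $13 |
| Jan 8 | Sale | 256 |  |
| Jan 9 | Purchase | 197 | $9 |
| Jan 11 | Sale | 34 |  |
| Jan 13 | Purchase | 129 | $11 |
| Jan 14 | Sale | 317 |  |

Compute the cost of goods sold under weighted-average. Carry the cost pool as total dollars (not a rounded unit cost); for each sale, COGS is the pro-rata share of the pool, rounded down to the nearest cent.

After Jan 4: 389 on hand, pool $3,890.00 (≈ $10.0000 each)
After Jan 5: 613 on hand, pool $6,802.00 (≈ $11.0962 each)
Jan 8, sell 256: 256/613 × $6,802.00 → $2,840.63
After Jan 9: 554 on hand, pool $5,734.37 (≈ $10.3508 each)
Jan 11, sell 34: 34/554 × $5,734.37 → $351.92
After Jan 13: 649 on hand, pool $6,801.45 (≈ $10.4799 each)
Jan 14, sell 317: 317/649 × $6,801.45 → $3,322.12
Total COGS = $2,840.63 + $351.92 + $3,322.12 = $6,514.67
Ending inventory (cost pool remaining) = $3,479.33
Check: goods available $9,994.00 = COGS $6,514.67 + ending $3,479.33

COGS = $6,514.67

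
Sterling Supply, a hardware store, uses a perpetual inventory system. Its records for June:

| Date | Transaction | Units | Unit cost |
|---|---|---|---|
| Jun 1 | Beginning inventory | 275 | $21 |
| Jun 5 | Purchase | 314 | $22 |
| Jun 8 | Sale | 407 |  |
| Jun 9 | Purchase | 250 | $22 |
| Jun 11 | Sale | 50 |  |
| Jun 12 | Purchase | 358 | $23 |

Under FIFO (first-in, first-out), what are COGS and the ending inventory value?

Jun 8, 407 sold [FIFO — oldest first]: 275 @ $21 + 132 @ $22 = $8,679
Jun 11, 50 sold [FIFO — oldest first]: 50 @ $22 = $1,100
Total COGS = $8,679 + $1,100 = $9,779
Ending inventory: 132 @ $22 + 250 @ $22 + 358 @ $23 = $16,638

COGS = $9,779; ending inventory = $16,638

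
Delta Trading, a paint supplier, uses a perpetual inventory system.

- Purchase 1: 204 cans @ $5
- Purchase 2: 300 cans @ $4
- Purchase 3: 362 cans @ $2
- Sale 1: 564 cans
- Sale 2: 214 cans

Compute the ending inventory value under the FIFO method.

Ending inventory = $176

Sale 1 (564) [FIFO — oldest first]: 204 @ $5 + 300 @ $4 + 60 @ $2 = $2,340
Sale 2 (214) [FIFO — oldest first]: 214 @ $2 = $428
Total COGS = $2,340 + $428 = $2,768
Ending inventory: 88 @ $2 = $176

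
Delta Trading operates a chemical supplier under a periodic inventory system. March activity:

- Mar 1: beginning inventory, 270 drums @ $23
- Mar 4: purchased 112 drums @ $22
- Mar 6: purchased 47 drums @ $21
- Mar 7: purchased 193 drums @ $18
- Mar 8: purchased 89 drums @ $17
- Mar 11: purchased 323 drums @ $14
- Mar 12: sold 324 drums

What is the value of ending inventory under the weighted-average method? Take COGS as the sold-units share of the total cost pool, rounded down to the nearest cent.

Ending inventory = $13,163.16

Mar 12, sell 324: 324/1034 × $19,170.00 → $6,006.84
Ending inventory (cost pool remaining) = $13,163.16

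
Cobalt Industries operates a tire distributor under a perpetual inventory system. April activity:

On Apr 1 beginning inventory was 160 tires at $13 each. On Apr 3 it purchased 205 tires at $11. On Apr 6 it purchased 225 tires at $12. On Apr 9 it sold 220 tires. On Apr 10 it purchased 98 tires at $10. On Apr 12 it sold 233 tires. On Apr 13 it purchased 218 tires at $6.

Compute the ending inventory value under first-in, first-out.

Apr 9, 220 sold [FIFO — oldest first]: 160 @ $13 + 60 @ $11 = $2,740
Apr 12, 233 sold [FIFO — oldest first]: 145 @ $11 + 88 @ $12 = $2,651
Total COGS = $2,740 + $2,651 = $5,391
Ending inventory: 137 @ $12 + 98 @ $10 + 218 @ $6 = $3,932

Ending inventory = $3,932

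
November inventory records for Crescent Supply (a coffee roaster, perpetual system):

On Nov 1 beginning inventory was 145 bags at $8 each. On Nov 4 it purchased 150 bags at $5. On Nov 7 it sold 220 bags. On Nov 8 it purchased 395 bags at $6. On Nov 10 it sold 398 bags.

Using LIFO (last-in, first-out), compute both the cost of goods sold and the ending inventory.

Nov 7, 220 sold [LIFO — newest first]: 150 @ $5 + 70 @ $8 = $1,310
Nov 10, 398 sold [LIFO — newest first]: 395 @ $6 + 3 @ $8 = $2,394
Total COGS = $1,310 + $2,394 = $3,704
Ending inventory: 72 @ $8 = $576

COGS = $3,704; ending inventory = $576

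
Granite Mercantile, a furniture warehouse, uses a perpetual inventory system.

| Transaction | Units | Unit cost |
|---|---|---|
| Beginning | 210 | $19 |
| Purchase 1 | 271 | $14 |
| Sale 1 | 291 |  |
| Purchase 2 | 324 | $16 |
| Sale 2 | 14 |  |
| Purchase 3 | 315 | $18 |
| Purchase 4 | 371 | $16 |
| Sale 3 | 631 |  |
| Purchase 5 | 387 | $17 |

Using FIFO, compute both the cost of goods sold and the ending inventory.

Sale 1 (291) [FIFO — oldest first]: 210 @ $19 + 81 @ $14 = $5,124
Sale 2 (14) [FIFO — oldest first]: 14 @ $14 = $196
Sale 3 (631) [FIFO — oldest first]: 176 @ $14 + 324 @ $16 + 131 @ $18 = $10,006
Total COGS = $5,124 + $196 + $10,006 = $15,326
Ending inventory: 184 @ $18 + 371 @ $16 + 387 @ $17 = $15,827

COGS = $15,326; ending inventory = $15,827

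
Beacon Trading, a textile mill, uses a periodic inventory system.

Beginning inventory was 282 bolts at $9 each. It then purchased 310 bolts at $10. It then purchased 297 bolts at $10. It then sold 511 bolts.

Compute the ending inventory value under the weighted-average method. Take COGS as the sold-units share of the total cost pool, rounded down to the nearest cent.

Sale 1, sell 511: 511/889 × $8,608.00 → $4,947.90
Ending inventory (cost pool remaining) = $3,660.10

Ending inventory = $3,660.10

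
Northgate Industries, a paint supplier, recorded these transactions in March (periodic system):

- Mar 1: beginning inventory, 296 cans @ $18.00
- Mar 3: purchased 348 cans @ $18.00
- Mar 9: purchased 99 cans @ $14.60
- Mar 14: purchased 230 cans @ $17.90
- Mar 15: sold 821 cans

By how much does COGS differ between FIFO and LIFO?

$15.20

FIFO COGS: 296 @ $18.00 + 348 @ $18.00 + 99 @ $14.60 + 78 @ $17.90 = $14,433.60
LIFO COGS: 230 @ $17.90 + 99 @ $14.60 + 348 @ $18.00 + 144 @ $18.00 = $14,418.40
Difference = |$14,433.60 − $14,418.40| = $15.20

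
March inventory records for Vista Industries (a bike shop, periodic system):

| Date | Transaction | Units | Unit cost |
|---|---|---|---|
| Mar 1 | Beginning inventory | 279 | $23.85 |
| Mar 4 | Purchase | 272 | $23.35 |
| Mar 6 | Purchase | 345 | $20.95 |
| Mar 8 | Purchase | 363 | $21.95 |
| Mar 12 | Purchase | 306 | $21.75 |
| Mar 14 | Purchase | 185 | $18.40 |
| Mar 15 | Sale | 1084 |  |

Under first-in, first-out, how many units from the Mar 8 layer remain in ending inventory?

Mar 15, 1084 sold [FIFO — oldest first]: 279 @ $23.85 + 272 @ $23.35 + 345 @ $20.95 + 188 @ $21.95 = $24,359.70
Ending inventory: 175 @ $21.95 + 306 @ $21.75 + 185 @ $18.40 = $13,900.75

175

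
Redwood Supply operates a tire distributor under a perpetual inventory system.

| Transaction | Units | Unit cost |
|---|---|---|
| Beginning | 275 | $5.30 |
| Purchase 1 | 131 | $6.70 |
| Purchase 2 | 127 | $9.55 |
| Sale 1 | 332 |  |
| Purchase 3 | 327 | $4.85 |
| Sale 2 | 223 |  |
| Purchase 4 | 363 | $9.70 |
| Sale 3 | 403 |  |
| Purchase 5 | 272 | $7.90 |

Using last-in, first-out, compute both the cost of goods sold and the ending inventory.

Sale 1 (332) [LIFO — newest first]: 127 @ $9.55 + 131 @ $6.70 + 74 @ $5.30 = $2,482.75
Sale 2 (223) [LIFO — newest first]: 223 @ $4.85 = $1,081.55
Sale 3 (403) [LIFO — newest first]: 363 @ $9.70 + 40 @ $4.85 = $3,715.10
Total COGS = $2,482.75 + $1,081.55 + $3,715.10 = $7,279.40
Ending inventory: 201 @ $5.30 + 64 @ $4.85 + 272 @ $7.90 = $3,524.50

COGS = $7,279.40; ending inventory = $3,524.50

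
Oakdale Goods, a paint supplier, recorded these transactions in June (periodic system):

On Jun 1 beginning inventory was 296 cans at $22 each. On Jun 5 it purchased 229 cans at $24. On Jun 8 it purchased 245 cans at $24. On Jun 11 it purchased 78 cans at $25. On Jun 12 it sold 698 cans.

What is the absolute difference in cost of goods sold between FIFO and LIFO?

$378

FIFO COGS: 296 @ $22 + 229 @ $24 + 173 @ $24 = $16,160
LIFO COGS: 78 @ $25 + 245 @ $24 + 229 @ $24 + 146 @ $22 = $16,538
Difference = |$16,160 − $16,538| = $378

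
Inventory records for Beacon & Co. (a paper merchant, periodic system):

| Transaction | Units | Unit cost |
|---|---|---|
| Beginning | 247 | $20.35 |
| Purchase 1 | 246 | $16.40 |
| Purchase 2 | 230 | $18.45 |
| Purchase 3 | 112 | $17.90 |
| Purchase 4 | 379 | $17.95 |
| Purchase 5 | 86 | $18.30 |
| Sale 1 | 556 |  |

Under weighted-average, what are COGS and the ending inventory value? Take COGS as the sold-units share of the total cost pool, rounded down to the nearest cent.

COGS = $10,130.32; ending inventory = $13,555.68

Sale 1, sell 556: 556/1300 × $23,686.00 → $10,130.32
Ending inventory (cost pool remaining) = $13,555.68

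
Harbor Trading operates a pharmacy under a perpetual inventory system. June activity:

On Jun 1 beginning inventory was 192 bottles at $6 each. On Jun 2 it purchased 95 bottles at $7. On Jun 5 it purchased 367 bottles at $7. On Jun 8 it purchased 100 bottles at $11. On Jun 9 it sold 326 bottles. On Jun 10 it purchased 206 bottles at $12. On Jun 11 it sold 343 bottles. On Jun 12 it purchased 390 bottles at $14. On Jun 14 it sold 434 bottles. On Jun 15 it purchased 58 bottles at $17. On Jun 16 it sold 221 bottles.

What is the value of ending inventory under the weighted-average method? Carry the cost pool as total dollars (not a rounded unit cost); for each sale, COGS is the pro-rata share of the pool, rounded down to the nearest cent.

After Jun 1: 192 on hand, pool $1,152.00 (≈ $6.0000 each)
After Jun 2: 287 on hand, pool $1,817.00 (≈ $6.3310 each)
After Jun 5: 654 on hand, pool $4,386.00 (≈ $6.7064 each)
After Jun 8: 754 on hand, pool $5,486.00 (≈ $7.2759 each)
Jun 9, sell 326: 326/754 × $5,486.00 → $2,371.93
After Jun 10: 634 on hand, pool $5,586.07 (≈ $8.8108 each)
Jun 11, sell 343: 343/634 × $5,586.07 → $3,022.11
After Jun 12: 681 on hand, pool $8,023.96 (≈ $11.7826 each)
Jun 14, sell 434: 434/681 × $8,023.96 → $5,113.65
After Jun 15: 305 on hand, pool $3,896.31 (≈ $12.7748 each)
Jun 16, sell 221: 221/305 × $3,896.31 → $2,823.22
Total COGS = $2,371.93 + $3,022.11 + $5,113.65 + $2,823.22 = $13,330.91
Ending inventory (cost pool remaining) = $1,073.09

Ending inventory = $1,073.09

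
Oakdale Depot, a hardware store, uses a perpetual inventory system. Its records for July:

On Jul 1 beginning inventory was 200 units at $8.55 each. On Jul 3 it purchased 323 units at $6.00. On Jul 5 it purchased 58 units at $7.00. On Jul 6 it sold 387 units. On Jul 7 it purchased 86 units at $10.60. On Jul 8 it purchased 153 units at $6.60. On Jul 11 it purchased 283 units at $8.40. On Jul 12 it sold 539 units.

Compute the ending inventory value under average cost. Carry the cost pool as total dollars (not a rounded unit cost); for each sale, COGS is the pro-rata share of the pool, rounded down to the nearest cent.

After Jul 1: 200 on hand, pool $1,710.00 (≈ $8.5500 each)
After Jul 3: 523 on hand, pool $3,648.00 (≈ $6.9751 each)
After Jul 5: 581 on hand, pool $4,054.00 (≈ $6.9776 each)
Jul 6, sell 387: 387/581 × $4,054.00 → $2,700.34
After Jul 7: 280 on hand, pool $2,265.26 (≈ $8.0902 each)
After Jul 8: 433 on hand, pool $3,275.06 (≈ $7.5636 each)
After Jul 11: 716 on hand, pool $5,652.26 (≈ $7.8942 each)
Jul 12, sell 539: 539/716 × $5,652.26 → $4,254.98
Total COGS = $2,700.34 + $4,254.98 = $6,955.32
Ending inventory (cost pool remaining) = $1,397.28
Check: goods available $8,352.60 = COGS $6,955.32 + ending $1,397.28

Ending inventory = $1,397.28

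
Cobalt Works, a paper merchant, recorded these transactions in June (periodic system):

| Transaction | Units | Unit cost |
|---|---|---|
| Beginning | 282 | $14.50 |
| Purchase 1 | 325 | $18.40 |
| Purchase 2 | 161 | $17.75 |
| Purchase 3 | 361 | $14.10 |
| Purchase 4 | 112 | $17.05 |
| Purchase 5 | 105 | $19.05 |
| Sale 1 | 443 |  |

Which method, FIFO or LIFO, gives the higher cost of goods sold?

LIFO

FIFO COGS: 282 @ $14.50 + 161 @ $18.40 = $7,051.40
LIFO COGS: 105 @ $19.05 + 112 @ $17.05 + 226 @ $14.10 = $7,096.45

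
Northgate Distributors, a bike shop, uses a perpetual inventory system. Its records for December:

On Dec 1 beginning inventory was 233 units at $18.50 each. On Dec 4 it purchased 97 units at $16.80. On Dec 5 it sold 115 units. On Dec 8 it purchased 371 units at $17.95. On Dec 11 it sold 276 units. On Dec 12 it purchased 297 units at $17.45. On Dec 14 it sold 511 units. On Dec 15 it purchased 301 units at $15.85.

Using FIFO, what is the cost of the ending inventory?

Dec 5, 115 sold [FIFO — oldest first]: 115 @ $18.50 = $2,127.50
Dec 11, 276 sold [FIFO — oldest first]: 118 @ $18.50 + 97 @ $16.80 + 61 @ $17.95 = $4,907.55
Dec 14, 511 sold [FIFO — oldest first]: 310 @ $17.95 + 201 @ $17.45 = $9,071.95
Total COGS = $2,127.50 + $4,907.55 + $9,071.95 = $16,107.00
Ending inventory: 96 @ $17.45 + 301 @ $15.85 = $6,446.05
Check: goods available $22,553.05 = COGS $16,107.00 + ending $6,446.05

Ending inventory = $6,446.05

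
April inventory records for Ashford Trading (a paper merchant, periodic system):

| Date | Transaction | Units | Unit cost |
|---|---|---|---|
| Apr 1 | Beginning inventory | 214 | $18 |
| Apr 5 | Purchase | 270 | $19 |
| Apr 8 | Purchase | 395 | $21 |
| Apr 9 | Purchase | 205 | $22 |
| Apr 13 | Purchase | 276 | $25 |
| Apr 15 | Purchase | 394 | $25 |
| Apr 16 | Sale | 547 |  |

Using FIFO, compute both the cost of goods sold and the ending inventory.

COGS = $10,305; ending inventory = $28,232

Apr 16, 547 sold [FIFO — oldest first]: 214 @ $18 + 270 @ $19 + 63 @ $21 = $10,305
Ending inventory: 332 @ $21 + 205 @ $22 + 276 @ $25 + 394 @ $25 = $28,232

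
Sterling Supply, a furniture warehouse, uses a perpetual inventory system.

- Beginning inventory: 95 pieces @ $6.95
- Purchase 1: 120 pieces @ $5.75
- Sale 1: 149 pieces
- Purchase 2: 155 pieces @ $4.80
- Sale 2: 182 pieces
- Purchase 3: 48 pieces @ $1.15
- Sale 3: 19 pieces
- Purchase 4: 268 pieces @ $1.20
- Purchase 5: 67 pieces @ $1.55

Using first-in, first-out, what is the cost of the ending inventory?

Ending inventory = $576.65

Sale 1 (149) [FIFO — oldest first]: 95 @ $6.95 + 54 @ $5.75 = $970.75
Sale 2 (182) [FIFO — oldest first]: 66 @ $5.75 + 116 @ $4.80 = $936.30
Sale 3 (19) [FIFO — oldest first]: 19 @ $4.80 = $91.20
Total COGS = $970.75 + $936.30 + $91.20 = $1,998.25
Ending inventory: 20 @ $4.80 + 48 @ $1.15 + 268 @ $1.20 + 67 @ $1.55 = $576.65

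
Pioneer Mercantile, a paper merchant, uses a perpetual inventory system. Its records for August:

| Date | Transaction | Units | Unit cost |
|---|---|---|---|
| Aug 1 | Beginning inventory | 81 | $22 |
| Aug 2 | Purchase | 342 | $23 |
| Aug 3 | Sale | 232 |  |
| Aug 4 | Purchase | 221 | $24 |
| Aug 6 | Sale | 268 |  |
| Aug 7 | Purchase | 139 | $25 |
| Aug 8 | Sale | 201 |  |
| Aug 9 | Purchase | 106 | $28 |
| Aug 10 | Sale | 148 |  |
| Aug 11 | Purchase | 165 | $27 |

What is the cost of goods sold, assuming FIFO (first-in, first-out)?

Aug 3, 232 sold [FIFO — oldest first]: 81 @ $22 + 151 @ $23 = $5,255
Aug 6, 268 sold [FIFO — oldest first]: 191 @ $23 + 77 @ $24 = $6,241
Aug 8, 201 sold [FIFO — oldest first]: 144 @ $24 + 57 @ $25 = $4,881
Aug 10, 148 sold [FIFO — oldest first]: 82 @ $25 + 66 @ $28 = $3,898
Total COGS = $5,255 + $6,241 + $4,881 + $3,898 = $20,275
Ending inventory: 40 @ $28 + 165 @ $27 = $5,575

COGS = $20,275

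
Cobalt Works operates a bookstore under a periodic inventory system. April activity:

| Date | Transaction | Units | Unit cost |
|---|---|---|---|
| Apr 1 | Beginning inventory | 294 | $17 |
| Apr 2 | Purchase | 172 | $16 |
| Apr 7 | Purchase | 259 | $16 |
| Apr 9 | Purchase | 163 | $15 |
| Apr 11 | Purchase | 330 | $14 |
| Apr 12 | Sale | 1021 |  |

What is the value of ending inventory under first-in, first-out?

Ending inventory = $2,758

Apr 12, 1021 sold [FIFO — oldest first]: 294 @ $17 + 172 @ $16 + 259 @ $16 + 163 @ $15 + 133 @ $14 = $16,201
Ending inventory: 197 @ $14 = $2,758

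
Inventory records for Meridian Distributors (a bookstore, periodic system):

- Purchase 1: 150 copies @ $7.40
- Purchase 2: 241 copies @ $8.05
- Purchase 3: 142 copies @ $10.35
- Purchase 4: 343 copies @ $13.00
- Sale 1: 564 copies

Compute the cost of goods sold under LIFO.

Sale 1 (564) [LIFO — newest first]: 343 @ $13.00 + 142 @ $10.35 + 79 @ $8.05 = $6,564.65
Ending inventory: 150 @ $7.40 + 162 @ $8.05 = $2,414.10

COGS = $6,564.65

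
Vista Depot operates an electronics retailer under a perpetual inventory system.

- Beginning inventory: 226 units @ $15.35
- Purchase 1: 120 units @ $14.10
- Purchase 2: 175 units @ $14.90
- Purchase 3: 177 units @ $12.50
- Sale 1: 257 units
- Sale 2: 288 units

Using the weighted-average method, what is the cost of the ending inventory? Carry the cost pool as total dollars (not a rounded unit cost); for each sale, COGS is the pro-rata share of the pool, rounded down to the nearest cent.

After Beginning: 226 on hand, pool $3,469.10 (≈ $15.3500 each)
After Purchase 1: 346 on hand, pool $5,161.10 (≈ $14.9165 each)
After Purchase 2: 521 on hand, pool $7,768.60 (≈ $14.9109 each)
After Purchase 3: 698 on hand, pool $9,981.10 (≈ $14.2996 each)
Sale 1, sell 257: 257/698 × $9,981.10 → $3,674.98
Sale 2, sell 288: 288/441 × $6,306.12 → $4,118.28
Total COGS = $3,674.98 + $4,118.28 = $7,793.26
Ending inventory (cost pool remaining) = $2,187.84
Check: goods available $9,981.10 = COGS $7,793.26 + ending $2,187.84

Ending inventory = $2,187.84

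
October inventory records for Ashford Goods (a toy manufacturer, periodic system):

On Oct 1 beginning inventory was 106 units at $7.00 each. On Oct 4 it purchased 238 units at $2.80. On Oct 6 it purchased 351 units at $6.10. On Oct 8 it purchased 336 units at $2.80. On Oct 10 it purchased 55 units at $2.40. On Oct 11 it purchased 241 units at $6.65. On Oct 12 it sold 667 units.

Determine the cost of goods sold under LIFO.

Oct 12, 667 sold [LIFO — newest first]: 241 @ $6.65 + 55 @ $2.40 + 336 @ $2.80 + 35 @ $6.10 = $2,888.95
Ending inventory: 106 @ $7.00 + 238 @ $2.80 + 316 @ $6.10 = $3,336.00
Check: goods available $6,224.95 = COGS $2,888.95 + ending $3,336.00

COGS = $2,888.95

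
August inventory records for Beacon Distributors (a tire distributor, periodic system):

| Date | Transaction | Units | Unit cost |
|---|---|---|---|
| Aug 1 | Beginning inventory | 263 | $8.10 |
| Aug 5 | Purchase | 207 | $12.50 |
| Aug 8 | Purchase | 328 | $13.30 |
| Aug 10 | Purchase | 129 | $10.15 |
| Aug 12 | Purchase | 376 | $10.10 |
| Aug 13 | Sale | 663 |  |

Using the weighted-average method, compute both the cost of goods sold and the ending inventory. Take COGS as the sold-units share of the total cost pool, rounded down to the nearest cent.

COGS = $7,218.78; ending inventory = $6,968.37

Aug 13, sell 663: 663/1303 × $14,187.15 → $7,218.78
Ending inventory (cost pool remaining) = $6,968.37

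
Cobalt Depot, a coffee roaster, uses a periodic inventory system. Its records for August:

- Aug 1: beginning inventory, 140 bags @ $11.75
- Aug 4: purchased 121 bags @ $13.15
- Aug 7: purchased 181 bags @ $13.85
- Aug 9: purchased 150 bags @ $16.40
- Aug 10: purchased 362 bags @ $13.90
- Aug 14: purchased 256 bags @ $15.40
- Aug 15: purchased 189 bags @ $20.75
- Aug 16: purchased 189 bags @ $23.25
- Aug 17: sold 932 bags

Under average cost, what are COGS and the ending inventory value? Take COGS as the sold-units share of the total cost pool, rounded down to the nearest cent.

Aug 17, sell 932: 932/1588 × $25,493.20 → $14,962.00
Ending inventory (cost pool remaining) = $10,531.20
Check: goods available $25,493.20 = COGS $14,962.00 + ending $10,531.20

COGS = $14,962.00; ending inventory = $10,531.20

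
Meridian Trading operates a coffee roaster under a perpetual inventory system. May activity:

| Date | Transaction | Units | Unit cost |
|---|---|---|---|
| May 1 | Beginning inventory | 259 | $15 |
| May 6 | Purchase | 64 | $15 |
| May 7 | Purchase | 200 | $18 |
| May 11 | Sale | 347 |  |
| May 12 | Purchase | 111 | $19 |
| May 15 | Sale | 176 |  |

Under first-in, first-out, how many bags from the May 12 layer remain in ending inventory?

May 11, 347 sold [FIFO — oldest first]: 259 @ $15 + 64 @ $15 + 24 @ $18 = $5,277
May 15, 176 sold [FIFO — oldest first]: 176 @ $18 = $3,168
Total COGS = $5,277 + $3,168 = $8,445
Ending inventory: 111 @ $19 = $2,109

111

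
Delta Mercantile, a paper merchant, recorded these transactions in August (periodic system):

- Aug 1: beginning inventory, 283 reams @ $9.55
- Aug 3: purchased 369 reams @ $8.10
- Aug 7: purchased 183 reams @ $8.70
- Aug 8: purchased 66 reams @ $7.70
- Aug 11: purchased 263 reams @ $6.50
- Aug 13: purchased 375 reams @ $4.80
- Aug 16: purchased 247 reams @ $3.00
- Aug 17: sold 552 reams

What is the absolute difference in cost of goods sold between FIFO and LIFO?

FIFO COGS: 283 @ $9.55 + 269 @ $8.10 = $4,881.55
LIFO COGS: 247 @ $3.00 + 305 @ $4.80 = $2,205.00
Difference = |$4,881.55 − $2,205.00| = $2,676.55

$2,676.55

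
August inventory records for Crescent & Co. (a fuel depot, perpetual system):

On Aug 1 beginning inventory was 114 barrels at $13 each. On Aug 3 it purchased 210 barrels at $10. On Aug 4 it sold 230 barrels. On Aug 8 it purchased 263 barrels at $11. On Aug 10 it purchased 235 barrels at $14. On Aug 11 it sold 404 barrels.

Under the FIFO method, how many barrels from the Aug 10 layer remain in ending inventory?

188

Aug 4, 230 sold [FIFO — oldest first]: 114 @ $13 + 116 @ $10 = $2,642
Aug 11, 404 sold [FIFO — oldest first]: 94 @ $10 + 263 @ $11 + 47 @ $14 = $4,491
Total COGS = $2,642 + $4,491 = $7,133
Ending inventory: 188 @ $14 = $2,632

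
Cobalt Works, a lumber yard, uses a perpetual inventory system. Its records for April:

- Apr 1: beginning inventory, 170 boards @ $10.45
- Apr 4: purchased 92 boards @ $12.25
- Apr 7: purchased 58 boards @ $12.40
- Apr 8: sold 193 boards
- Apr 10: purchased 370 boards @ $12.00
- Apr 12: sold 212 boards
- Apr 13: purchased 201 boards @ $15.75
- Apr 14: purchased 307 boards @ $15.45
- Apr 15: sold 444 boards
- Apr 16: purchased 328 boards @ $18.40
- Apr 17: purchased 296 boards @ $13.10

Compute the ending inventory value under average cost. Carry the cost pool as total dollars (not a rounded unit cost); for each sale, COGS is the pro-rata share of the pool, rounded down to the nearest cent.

After Apr 1: 170 on hand, pool $1,776.50 (≈ $10.4500 each)
After Apr 4: 262 on hand, pool $2,903.50 (≈ $11.0821 each)
After Apr 7: 320 on hand, pool $3,622.70 (≈ $11.3209 each)
Apr 8, sell 193: 193/320 × $3,622.70 → $2,184.94
After Apr 10: 497 on hand, pool $5,877.76 (≈ $11.8265 each)
Apr 12, sell 212: 212/497 × $5,877.76 → $2,507.21
After Apr 13: 486 on hand, pool $6,536.30 (≈ $13.4492 each)
After Apr 14: 793 on hand, pool $11,279.45 (≈ $14.2238 each)
Apr 15, sell 444: 444/793 × $11,279.45 → $6,315.35
After Apr 16: 677 on hand, pool $10,999.30 (≈ $16.2471 each)
After Apr 17: 973 on hand, pool $14,876.90 (≈ $15.2897 each)
Total COGS = $2,184.94 + $2,507.21 + $6,315.35 = $11,007.50
Ending inventory (cost pool remaining) = $14,876.90
Check: goods available $25,884.40 = COGS $11,007.50 + ending $14,876.90

Ending inventory = $14,876.90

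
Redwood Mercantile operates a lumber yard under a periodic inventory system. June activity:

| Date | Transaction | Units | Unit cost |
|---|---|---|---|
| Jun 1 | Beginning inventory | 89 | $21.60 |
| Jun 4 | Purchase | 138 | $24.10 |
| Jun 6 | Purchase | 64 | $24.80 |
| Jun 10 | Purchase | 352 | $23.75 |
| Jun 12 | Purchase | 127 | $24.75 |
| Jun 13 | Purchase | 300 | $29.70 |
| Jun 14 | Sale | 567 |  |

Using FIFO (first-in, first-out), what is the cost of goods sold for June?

COGS = $13,390.40

Jun 14, 567 sold [FIFO — oldest first]: 89 @ $21.60 + 138 @ $24.10 + 64 @ $24.80 + 276 @ $23.75 = $13,390.40
Ending inventory: 76 @ $23.75 + 127 @ $24.75 + 300 @ $29.70 = $13,858.25
Check: goods available $27,248.65 = COGS $13,390.40 + ending $13,858.25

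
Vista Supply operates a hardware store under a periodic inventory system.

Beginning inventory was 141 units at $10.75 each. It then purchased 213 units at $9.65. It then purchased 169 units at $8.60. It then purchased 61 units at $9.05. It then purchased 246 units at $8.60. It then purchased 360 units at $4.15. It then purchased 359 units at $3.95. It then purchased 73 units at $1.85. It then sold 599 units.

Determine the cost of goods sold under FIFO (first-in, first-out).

Sale 1 (599) [FIFO — oldest first]: 141 @ $10.75 + 213 @ $9.65 + 169 @ $8.60 + 61 @ $9.05 + 15 @ $8.60 = $5,705.65
Ending inventory: 231 @ $8.60 + 360 @ $4.15 + 359 @ $3.95 + 73 @ $1.85 = $5,033.70
Check: goods available $10,739.35 = COGS $5,705.65 + ending $5,033.70

COGS = $5,705.65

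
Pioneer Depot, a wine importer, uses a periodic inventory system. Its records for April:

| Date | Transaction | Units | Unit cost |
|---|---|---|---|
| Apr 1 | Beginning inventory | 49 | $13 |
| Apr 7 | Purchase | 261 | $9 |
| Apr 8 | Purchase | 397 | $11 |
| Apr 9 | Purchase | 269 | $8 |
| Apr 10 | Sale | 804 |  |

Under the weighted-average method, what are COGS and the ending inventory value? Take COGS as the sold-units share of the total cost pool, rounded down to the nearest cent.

COGS = $7,829.93; ending inventory = $1,675.07

Apr 10, sell 804: 804/976 × $9,505.00 → $7,829.93
Ending inventory (cost pool remaining) = $1,675.07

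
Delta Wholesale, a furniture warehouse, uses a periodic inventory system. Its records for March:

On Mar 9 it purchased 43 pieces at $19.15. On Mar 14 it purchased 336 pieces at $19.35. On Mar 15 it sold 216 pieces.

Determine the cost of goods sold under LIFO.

Mar 15, 216 sold [LIFO — newest first]: 216 @ $19.35 = $4,179.60
Ending inventory: 43 @ $19.15 + 120 @ $19.35 = $3,145.45
Check: goods available $7,325.05 = COGS $4,179.60 + ending $3,145.45

COGS = $4,179.60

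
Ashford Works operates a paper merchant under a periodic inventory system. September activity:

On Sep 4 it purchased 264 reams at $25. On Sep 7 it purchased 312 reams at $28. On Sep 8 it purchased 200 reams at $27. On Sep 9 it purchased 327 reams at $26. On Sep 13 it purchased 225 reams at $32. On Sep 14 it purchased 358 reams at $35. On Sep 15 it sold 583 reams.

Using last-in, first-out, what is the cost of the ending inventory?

Ending inventory = $29,238

Sep 15, 583 sold [LIFO — newest first]: 358 @ $35 + 225 @ $32 = $19,730
Ending inventory: 264 @ $25 + 312 @ $28 + 200 @ $27 + 327 @ $26 = $29,238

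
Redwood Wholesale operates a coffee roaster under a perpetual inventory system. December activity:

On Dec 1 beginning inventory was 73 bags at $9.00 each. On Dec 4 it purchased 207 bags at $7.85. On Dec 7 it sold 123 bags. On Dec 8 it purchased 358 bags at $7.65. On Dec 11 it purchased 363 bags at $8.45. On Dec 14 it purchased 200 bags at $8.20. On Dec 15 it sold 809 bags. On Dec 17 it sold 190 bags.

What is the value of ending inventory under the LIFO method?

Ending inventory = $704.10

Dec 7, 123 sold [LIFO — newest first]: 123 @ $7.85 = $965.55
Dec 15, 809 sold [LIFO — newest first]: 200 @ $8.20 + 363 @ $8.45 + 246 @ $7.65 = $6,589.25
Dec 17, 190 sold [LIFO — newest first]: 112 @ $7.65 + 78 @ $7.85 = $1,469.10
Total COGS = $965.55 + $6,589.25 + $1,469.10 = $9,023.90
Ending inventory: 73 @ $9.00 + 6 @ $7.85 = $704.10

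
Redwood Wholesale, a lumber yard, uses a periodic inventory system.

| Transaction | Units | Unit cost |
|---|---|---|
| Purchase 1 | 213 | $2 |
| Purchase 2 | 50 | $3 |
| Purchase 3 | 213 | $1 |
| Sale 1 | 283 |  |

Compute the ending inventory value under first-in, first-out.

Sale 1 (283) [FIFO — oldest first]: 213 @ $2 + 50 @ $3 + 20 @ $1 = $596
Ending inventory: 193 @ $1 = $193

Ending inventory = $193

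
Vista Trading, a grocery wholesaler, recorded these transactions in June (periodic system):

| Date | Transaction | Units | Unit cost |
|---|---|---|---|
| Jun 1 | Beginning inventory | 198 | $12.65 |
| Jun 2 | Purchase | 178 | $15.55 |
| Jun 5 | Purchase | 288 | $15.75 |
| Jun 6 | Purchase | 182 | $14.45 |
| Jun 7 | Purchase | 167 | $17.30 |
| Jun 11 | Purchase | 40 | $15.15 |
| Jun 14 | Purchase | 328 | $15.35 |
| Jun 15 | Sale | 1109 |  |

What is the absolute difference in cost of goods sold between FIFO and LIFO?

FIFO COGS: 198 @ $12.65 + 178 @ $15.55 + 288 @ $15.75 + 182 @ $14.45 + 167 @ $17.30 + 40 @ $15.15 + 56 @ $15.35 = $16,793.20
LIFO COGS: 328 @ $15.35 + 40 @ $15.15 + 167 @ $17.30 + 182 @ $14.45 + 288 @ $15.75 + 104 @ $15.55 = $17,313.00
Difference = |$16,793.20 − $17,313.00| = $519.80

$519.80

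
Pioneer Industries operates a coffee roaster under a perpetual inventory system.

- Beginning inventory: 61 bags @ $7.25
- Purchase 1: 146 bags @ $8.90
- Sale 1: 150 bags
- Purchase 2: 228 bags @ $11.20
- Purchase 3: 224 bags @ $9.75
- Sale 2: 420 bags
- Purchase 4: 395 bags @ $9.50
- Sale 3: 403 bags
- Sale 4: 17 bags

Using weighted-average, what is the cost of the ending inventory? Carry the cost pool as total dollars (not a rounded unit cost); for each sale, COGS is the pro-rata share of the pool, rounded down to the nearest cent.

Ending inventory = $616.83

After Beginning: 61 on hand, pool $442.25 (≈ $7.2500 each)
After Purchase 1: 207 on hand, pool $1,741.65 (≈ $8.4138 each)
Sale 1, sell 150: 150/207 × $1,741.65 → $1,262.06
After Purchase 2: 285 on hand, pool $3,033.19 (≈ $10.6428 each)
After Purchase 3: 509 on hand, pool $5,217.19 (≈ $10.2499 each)
Sale 2, sell 420: 420/509 × $5,217.19 → $4,304.95
After Purchase 4: 484 on hand, pool $4,664.74 (≈ $9.6379 each)
Sale 3, sell 403: 403/484 × $4,664.74 → $3,884.07
Sale 4, sell 17: 17/81 × $780.67 → $163.84
Total COGS = $1,262.06 + $4,304.95 + $3,884.07 + $163.84 = $9,614.92
Ending inventory (cost pool remaining) = $616.83
Check: goods available $10,231.75 = COGS $9,614.92 + ending $616.83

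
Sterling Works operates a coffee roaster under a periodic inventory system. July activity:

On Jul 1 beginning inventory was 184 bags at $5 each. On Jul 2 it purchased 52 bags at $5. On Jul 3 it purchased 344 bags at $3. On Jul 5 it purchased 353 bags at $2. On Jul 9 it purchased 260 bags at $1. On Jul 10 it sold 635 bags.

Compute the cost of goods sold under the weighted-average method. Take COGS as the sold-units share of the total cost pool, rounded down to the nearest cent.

COGS = $1,691.55

Jul 10, sell 635: 635/1193 × $3,178.00 → $1,691.55
Ending inventory (cost pool remaining) = $1,486.45
Check: goods available $3,178.00 = COGS $1,691.55 + ending $1,486.45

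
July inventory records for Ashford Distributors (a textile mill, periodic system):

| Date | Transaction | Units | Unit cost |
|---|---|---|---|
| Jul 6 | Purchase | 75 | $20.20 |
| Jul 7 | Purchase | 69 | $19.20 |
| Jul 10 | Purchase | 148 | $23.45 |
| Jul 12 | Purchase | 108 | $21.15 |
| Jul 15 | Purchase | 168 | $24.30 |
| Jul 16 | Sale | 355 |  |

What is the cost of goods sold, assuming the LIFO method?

Jul 16, 355 sold [LIFO — newest first]: 168 @ $24.30 + 108 @ $21.15 + 79 @ $23.45 = $8,219.15
Ending inventory: 75 @ $20.20 + 69 @ $19.20 + 69 @ $23.45 = $4,457.85

COGS = $8,219.15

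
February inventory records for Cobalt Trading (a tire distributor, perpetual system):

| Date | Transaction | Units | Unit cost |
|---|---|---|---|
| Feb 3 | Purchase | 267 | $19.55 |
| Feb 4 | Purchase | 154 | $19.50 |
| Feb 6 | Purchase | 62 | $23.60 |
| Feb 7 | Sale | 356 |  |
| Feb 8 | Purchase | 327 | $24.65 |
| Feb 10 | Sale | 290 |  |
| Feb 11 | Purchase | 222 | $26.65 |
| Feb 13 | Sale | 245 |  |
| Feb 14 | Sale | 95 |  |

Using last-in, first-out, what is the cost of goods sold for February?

COGS = $22,763.60

Feb 7, 356 sold [LIFO — newest first]: 62 @ $23.60 + 154 @ $19.50 + 140 @ $19.55 = $7,203.20
Feb 10, 290 sold [LIFO — newest first]: 290 @ $24.65 = $7,148.50
Feb 13, 245 sold [LIFO — newest first]: 222 @ $26.65 + 23 @ $24.65 = $6,483.25
Feb 14, 95 sold [LIFO — newest first]: 14 @ $24.65 + 81 @ $19.55 = $1,928.65
Total COGS = $7,203.20 + $7,148.50 + $6,483.25 + $1,928.65 = $22,763.60
Ending inventory: 46 @ $19.55 = $899.30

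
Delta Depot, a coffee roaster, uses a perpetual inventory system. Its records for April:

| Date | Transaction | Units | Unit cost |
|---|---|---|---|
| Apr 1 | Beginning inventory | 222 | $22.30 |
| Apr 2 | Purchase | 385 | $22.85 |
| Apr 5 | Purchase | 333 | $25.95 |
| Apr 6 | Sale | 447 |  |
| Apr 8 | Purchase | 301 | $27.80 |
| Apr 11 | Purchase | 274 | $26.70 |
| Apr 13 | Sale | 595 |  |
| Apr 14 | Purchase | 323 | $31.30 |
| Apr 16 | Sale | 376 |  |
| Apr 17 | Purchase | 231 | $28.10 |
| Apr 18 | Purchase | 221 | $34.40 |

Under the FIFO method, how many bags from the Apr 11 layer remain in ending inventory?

97

Apr 6, 447 sold [FIFO — oldest first]: 222 @ $22.30 + 225 @ $22.85 = $10,091.85
Apr 13, 595 sold [FIFO — oldest first]: 160 @ $22.85 + 333 @ $25.95 + 102 @ $27.80 = $15,132.95
Apr 16, 376 sold [FIFO — oldest first]: 199 @ $27.80 + 177 @ $26.70 = $10,258.10
Total COGS = $10,091.85 + $15,132.95 + $10,258.10 = $35,482.90
Ending inventory: 97 @ $26.70 + 323 @ $31.30 + 231 @ $28.10 + 221 @ $34.40 = $26,793.30
Check: goods available $62,276.20 = COGS $35,482.90 + ending $26,793.30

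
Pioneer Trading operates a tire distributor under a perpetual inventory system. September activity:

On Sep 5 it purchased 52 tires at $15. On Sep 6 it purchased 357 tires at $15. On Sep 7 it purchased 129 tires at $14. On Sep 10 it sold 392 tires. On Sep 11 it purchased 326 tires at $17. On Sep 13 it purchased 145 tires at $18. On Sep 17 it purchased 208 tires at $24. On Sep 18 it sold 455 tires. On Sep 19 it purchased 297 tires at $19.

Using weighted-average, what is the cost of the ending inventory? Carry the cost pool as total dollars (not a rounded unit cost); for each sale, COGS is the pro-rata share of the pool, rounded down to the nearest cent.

After Sep 5: 52 on hand, pool $780.00 (≈ $15.0000 each)
After Sep 6: 409 on hand, pool $6,135.00 (≈ $15.0000 each)
After Sep 7: 538 on hand, pool $7,941.00 (≈ $14.7602 each)
Sep 10, sell 392: 392/538 × $7,941.00 → $5,786.00
After Sep 11: 472 on hand, pool $7,697.00 (≈ $16.3072 each)
After Sep 13: 617 on hand, pool $10,307.00 (≈ $16.7050 each)
After Sep 17: 825 on hand, pool $15,299.00 (≈ $18.5442 each)
Sep 18, sell 455: 455/825 × $15,299.00 → $8,437.63
After Sep 19: 667 on hand, pool $12,504.37 (≈ $18.7472 each)
Total COGS = $5,786.00 + $8,437.63 = $14,223.63
Ending inventory (cost pool remaining) = $12,504.37
Check: goods available $26,728.00 = COGS $14,223.63 + ending $12,504.37

Ending inventory = $12,504.37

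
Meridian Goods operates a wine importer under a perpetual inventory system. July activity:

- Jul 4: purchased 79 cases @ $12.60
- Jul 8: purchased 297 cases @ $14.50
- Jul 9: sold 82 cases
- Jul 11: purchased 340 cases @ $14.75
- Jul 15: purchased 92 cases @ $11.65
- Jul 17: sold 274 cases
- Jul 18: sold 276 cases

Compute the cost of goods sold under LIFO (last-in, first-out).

Jul 9, 82 sold [LIFO — newest first]: 82 @ $14.50 = $1,189.00
Jul 17, 274 sold [LIFO — newest first]: 92 @ $11.65 + 182 @ $14.75 = $3,756.30
Jul 18, 276 sold [LIFO — newest first]: 158 @ $14.75 + 118 @ $14.50 = $4,041.50
Total COGS = $1,189.00 + $3,756.30 + $4,041.50 = $8,986.80
Ending inventory: 79 @ $12.60 + 97 @ $14.50 = $2,401.90
Check: goods available $11,388.70 = COGS $8,986.80 + ending $2,401.90

COGS = $8,986.80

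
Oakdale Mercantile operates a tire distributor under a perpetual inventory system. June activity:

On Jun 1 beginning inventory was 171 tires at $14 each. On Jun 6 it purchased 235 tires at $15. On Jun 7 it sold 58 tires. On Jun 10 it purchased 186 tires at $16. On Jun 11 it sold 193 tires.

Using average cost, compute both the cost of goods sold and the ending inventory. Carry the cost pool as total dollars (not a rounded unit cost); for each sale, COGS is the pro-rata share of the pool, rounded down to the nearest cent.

After Jun 1: 171 on hand, pool $2,394.00 (≈ $14.0000 each)
After Jun 6: 406 on hand, pool $5,919.00 (≈ $14.5788 each)
Jun 7, sell 58: 58/406 × $5,919.00 → $845.57
After Jun 10: 534 on hand, pool $8,049.43 (≈ $15.0738 each)
Jun 11, sell 193: 193/534 × $8,049.43 → $2,909.25
Total COGS = $845.57 + $2,909.25 = $3,754.82
Ending inventory (cost pool remaining) = $5,140.18

COGS = $3,754.82; ending inventory = $5,140.18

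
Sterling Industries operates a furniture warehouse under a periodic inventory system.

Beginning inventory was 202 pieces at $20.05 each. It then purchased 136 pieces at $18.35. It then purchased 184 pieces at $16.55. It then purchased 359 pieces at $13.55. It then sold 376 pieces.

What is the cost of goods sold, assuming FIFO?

Sale 1 (376) [FIFO — oldest first]: 202 @ $20.05 + 136 @ $18.35 + 38 @ $16.55 = $7,174.60
Ending inventory: 146 @ $16.55 + 359 @ $13.55 = $7,280.75

COGS = $7,174.60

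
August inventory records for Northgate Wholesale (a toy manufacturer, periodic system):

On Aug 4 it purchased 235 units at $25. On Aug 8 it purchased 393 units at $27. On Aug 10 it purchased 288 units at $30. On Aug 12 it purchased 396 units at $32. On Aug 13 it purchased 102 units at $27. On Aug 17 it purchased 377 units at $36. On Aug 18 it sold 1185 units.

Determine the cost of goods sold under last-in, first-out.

Aug 18, 1185 sold [LIFO — newest first]: 377 @ $36 + 102 @ $27 + 396 @ $32 + 288 @ $30 + 22 @ $27 = $38,232
Ending inventory: 235 @ $25 + 371 @ $27 = $15,892
Check: goods available $54,124 = COGS $38,232 + ending $15,892

COGS = $38,232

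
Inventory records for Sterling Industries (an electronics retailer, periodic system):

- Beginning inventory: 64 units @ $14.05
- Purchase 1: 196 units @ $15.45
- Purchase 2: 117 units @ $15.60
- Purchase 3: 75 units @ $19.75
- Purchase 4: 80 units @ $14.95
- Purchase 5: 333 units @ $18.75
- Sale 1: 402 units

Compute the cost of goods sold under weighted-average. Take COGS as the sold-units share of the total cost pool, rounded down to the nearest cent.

COGS = $6,819.40

Sale 1, sell 402: 402/865 × $14,673.60 → $6,819.40
Ending inventory (cost pool remaining) = $7,854.20
Check: goods available $14,673.60 = COGS $6,819.40 + ending $7,854.20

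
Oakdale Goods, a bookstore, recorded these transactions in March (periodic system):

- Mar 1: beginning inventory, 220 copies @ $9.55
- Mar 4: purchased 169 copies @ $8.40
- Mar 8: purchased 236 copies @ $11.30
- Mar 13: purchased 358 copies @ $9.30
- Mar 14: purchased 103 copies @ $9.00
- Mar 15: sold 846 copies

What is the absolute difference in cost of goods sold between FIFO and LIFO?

FIFO COGS: 220 @ $9.55 + 169 @ $8.40 + 236 @ $11.30 + 221 @ $9.30 = $8,242.70
LIFO COGS: 103 @ $9.00 + 358 @ $9.30 + 236 @ $11.30 + 149 @ $8.40 = $8,174.80
Difference = |$8,242.70 − $8,174.80| = $67.90

$67.90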